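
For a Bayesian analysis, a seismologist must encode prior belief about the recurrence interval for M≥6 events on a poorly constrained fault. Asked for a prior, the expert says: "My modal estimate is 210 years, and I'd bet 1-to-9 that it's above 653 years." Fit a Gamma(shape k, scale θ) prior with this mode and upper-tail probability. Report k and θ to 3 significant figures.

Gamma(k,θ) with k>1 has mode (k−1)θ, so θ = 210/(k−1).
Need P(X < 653) = 0.9 with θ tied to k this way. Start at k = 2, θ = 210: P(X<653) ≈ 0.817.
Too low — raise k to concentrate. Iterating converges to k ≈ 2.47.
Then θ = 210/(2.47−1) ≈ 143.

k ≈ 2.47, θ ≈ 143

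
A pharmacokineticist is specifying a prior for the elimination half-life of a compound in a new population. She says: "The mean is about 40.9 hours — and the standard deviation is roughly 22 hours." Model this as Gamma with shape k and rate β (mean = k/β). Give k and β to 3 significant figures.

For Gamma(k, rate β): mean = k/β, variance = k/β², so CV = 1/√k.
CV = SD/mean = 22/40.9 = 0.5379, hence k = 1/CV² = 3.46.
Then β = k/mean = 3.46/40.9 = 0.0845.

k ≈ 3.46, β ≈ 0.0845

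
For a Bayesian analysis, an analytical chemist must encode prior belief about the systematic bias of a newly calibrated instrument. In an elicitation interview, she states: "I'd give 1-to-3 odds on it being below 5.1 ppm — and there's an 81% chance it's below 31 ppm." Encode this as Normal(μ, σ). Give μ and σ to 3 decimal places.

The p-quantile of Normal(μ,σ) is μ + z_p·σ, with z_{0.25} = -0.6745 and z_{0.81} = 0.8779.
Eliminate σ: μ = (z₂·x₁ − z₁·x₂)/(z₂ − z₁) = (0.8779·5.1 − (-0.6745)·31)/1.552 = 16.353.
Then σ = (x₂ − x₁)/(z₂ − z₁) = (31 − 5.1)/1.552 = 16.684.

μ = 16.353, σ = 16.684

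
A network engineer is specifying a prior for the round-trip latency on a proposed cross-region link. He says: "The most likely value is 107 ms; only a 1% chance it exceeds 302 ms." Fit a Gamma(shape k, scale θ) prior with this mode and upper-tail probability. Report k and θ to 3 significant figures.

Gamma(k,θ) with k>1 has mode (k−1)θ, so θ = 107/(k−1).
Need P(X < 302) = 0.99 with θ tied to k this way. Start at k = 2, θ = 107: P(X<302) ≈ 0.773.
Too low — raise k to concentrate. Iterating converges to k ≈ 5.24.
Then θ = 107/(5.24−1) ≈ 25.2.

k ≈ 5.24, θ ≈ 25.2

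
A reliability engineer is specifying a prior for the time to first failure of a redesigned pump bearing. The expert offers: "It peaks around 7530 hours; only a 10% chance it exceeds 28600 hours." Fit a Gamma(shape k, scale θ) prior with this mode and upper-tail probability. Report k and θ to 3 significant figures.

Gamma(k,θ) with k>1 has mode (k−1)θ, so θ = 7530/(k−1).
Need P(X < 28600) = 0.9 with θ tied to k this way. Start at k = 2, θ = 7530: P(X<28600) ≈ 0.892.
Too low — raise k to concentrate. Iterating converges to k ≈ 2.04.
Then θ = 7530/(2.04−1) ≈ 7240.

k ≈ 2.04, θ ≈ 7240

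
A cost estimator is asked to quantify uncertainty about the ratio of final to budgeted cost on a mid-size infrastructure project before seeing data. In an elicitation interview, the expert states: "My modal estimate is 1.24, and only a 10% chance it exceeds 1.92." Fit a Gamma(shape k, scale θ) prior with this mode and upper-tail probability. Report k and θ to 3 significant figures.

k ≈ 10.8, θ ≈ 0.127

Gamma(k,θ) with k>1 has mode (k−1)θ, so θ = 1.24/(k−1).
Need P(X < 1.92) = 0.9 with θ tied to k this way. Start at k = 2, θ = 1.24: P(X<1.92) ≈ 0.458.
Too low — raise k to concentrate. Iterating converges to k ≈ 10.8.
Then θ = 1.24/(10.8−1) ≈ 0.127.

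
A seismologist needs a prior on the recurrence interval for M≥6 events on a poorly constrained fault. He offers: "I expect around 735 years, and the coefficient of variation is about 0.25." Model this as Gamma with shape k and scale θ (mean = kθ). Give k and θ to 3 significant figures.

For Gamma(k, scale θ): mean = kθ, variance = kθ², so CV = 1/√k.
CV = 0.25, hence k = 1/CV² = 16.
Then θ = mean/k = 735/16 = 45.9.

k ≈ 16, θ ≈ 45.9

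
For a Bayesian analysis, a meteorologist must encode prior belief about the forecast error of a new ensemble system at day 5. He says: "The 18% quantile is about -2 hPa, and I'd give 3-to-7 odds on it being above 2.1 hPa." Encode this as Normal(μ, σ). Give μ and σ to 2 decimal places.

μ = 0.61, σ = 2.85

The p-quantile of Normal(μ,σ) is μ + z_p·σ, with z_{0.18} = -0.9154 and z_{0.7} = 0.5244.
Eliminate σ: μ = (z₂·x₁ − z₁·x₂)/(z₂ − z₁) = (0.5244·-2 − (-0.9154)·2.1)/1.44 = 0.61.
Then σ = (x₂ − x₁)/(z₂ − z₁) = (2.1 − -2)/1.44 = 2.85.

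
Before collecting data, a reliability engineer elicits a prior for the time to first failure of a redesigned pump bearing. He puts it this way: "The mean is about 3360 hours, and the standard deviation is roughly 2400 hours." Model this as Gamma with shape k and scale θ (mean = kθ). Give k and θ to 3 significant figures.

For Gamma(k, scale θ): mean = kθ, variance = kθ², so CV = 1/√k.
CV = SD/mean = 2400/3360 = 0.7143, hence k = 1/CV² = 1.96.
Then θ = mean/k = 3360/1.96 = 1710.

k ≈ 1.96, θ ≈ 1710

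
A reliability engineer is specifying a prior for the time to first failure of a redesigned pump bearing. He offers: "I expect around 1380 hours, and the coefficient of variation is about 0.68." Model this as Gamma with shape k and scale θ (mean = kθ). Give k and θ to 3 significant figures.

k ≈ 2.16, θ ≈ 638

For Gamma(k, scale θ): mean = kθ, variance = kθ², so CV = 1/√k.
CV = 0.68, hence k = 1/CV² = 2.16.
Then θ = mean/k = 1380/2.16 = 638.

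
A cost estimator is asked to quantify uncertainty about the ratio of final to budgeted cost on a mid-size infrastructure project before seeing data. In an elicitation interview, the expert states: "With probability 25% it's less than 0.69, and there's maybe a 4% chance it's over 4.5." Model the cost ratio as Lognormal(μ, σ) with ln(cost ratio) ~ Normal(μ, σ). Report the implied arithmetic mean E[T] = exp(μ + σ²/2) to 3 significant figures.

E[T] ≈ 1.57

If T ~ Lognormal(μ,σ) then ln T ~ Normal(μ,σ), so the p-quantile of ln T is μ + z_p·σ.
ln(0.69) = -0.3711 and ln(4.5) = 1.504; z_{0.25} = -0.6745, z_{0.96} = 1.751.
σ = (1.504 − -0.3711)/(1.751 − (-0.6745)) = 0.773.
μ = -0.3711 − (-0.6745)·0.773 = 0.150.
E[T] = exp(μ + σ²/2) = exp(0.150 + 0.2989) = 1.57.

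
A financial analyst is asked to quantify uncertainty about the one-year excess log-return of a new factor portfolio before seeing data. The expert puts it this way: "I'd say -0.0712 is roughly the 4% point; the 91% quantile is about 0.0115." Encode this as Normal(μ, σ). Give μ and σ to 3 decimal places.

μ = -0.024, σ = 0.027

The p-quantile of Normal(μ,σ) is μ + z_p·σ, with z_{0.04} = -1.751 and z_{0.91} = 1.341.
Eliminate σ: μ = (z₂·x₁ − z₁·x₂)/(z₂ − z₁) = (1.341·-0.0712 − (-1.751)·0.0115)/3.091 = -0.024.
Then σ = (x₂ − x₁)/(z₂ − z₁) = (0.0115 − -0.0712)/3.091 = 0.027.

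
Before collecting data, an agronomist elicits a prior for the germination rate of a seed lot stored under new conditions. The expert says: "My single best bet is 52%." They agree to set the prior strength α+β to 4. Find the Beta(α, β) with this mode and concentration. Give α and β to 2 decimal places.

α = 2.04, β = 1.96

For α,β > 1 the Beta mode is (α−1)/(α+β−2). With α+β = 4, the mode is (α−1)/2.
Set (α−1)/2 = 0.52 → α = 1 + 0.52·2 = 2.04.
β = 4 − α = 1.96.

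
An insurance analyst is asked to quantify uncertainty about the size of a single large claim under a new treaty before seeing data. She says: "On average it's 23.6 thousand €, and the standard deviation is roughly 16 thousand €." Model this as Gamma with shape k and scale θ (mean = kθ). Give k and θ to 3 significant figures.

k ≈ 2.18, θ ≈ 10.8

For Gamma(k, scale θ): mean = kθ, variance = kθ², so CV = 1/√k.
CV = SD/mean = 16/23.6 = 0.678, hence k = 1/CV² = 2.18.
Then θ = mean/k = 23.6/2.18 = 10.8.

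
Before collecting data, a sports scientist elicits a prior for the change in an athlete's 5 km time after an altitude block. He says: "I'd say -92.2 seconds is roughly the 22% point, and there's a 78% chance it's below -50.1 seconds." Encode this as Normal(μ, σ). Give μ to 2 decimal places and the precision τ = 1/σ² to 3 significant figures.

For Normal(μ,σ), the p-quantile is μ + z_p·σ. Here z_{0.22} = -0.7722, z_{0.78} = 0.7722.
So -92.2 = μ − 0.7722σ and -50.1 = μ + 0.7722σ.
Subtracting: σ = (-50.1 − -92.2)/(0.7722 − (-0.7722)) = 27.26.
Then μ = -92.2 − (-0.7722)·27.26 = -71.15.
Precision τ = 1/σ² = 1/27.26² = 0.00135.

μ = -71.15, τ = 0.00135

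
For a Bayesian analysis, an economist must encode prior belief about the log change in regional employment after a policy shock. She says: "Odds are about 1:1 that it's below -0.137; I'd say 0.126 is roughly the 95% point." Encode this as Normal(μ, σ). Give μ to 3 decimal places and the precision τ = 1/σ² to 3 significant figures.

μ = -0.137, τ = 39.1

For Normal(μ,σ), the p-quantile is μ + z_p·σ. Here z_{0.5} = 0, z_{0.95} = 1.645.
So -0.137 = μ + 0σ and 0.126 = μ + 1.645σ.
Subtracting: σ = (0.126 − -0.137)/(1.645 − (0)) = 0.160.
Then μ = -0.137 − (0)·0.160 = -0.137.
Precision τ = 1/σ² = 1/0.1599² = 39.1.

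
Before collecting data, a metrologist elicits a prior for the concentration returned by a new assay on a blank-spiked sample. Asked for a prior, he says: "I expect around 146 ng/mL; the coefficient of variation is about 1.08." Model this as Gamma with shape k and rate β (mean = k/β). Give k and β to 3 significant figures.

For Gamma(k, rate β): mean = k/β, variance = k/β², so CV = 1/√k.
CV = 1.08, hence k = 1/CV² = 0.857.
Then β = k/mean = 0.857/146 = 0.00587.

k ≈ 0.857, β ≈ 0.00587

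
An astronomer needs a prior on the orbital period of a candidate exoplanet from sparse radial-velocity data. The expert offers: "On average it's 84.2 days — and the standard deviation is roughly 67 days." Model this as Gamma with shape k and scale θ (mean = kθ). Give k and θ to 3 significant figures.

k ≈ 1.58, θ ≈ 53.3

For Gamma(k, scale θ): mean = kθ, variance = kθ², so CV = 1/√k.
CV = SD/mean = 67/84.2 = 0.7957, hence k = 1/CV² = 1.58.
Then θ = mean/k = 84.2/1.58 = 53.3.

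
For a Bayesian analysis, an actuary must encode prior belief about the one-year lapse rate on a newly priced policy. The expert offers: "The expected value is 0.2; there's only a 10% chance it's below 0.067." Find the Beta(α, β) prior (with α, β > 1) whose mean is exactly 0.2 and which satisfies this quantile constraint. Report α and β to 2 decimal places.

α ≈ 2.25, β ≈ 9.02

With mean 0.2 fixed, write α = 0.2s, β = 0.8s where s = α+β.
Need P(θ < 0.067) = 0.1 under Beta(0.2s, 0.8s). Normal approximation: (q−m)/√(m(1−m)/s) ≈ z_{0.1} = -1.28, so s ≈ 0.2·0.8·(-1.28)²/(0.067−0.2)² = 14.9.
At s = 14.9: P(θ<0.067) ≈ 0.064. Adjusting to match 0.1 gives s ≈ 11.27.
So α = 0.2·11.27 ≈ 2.25, β = 0.8·11.27 ≈ 9.02.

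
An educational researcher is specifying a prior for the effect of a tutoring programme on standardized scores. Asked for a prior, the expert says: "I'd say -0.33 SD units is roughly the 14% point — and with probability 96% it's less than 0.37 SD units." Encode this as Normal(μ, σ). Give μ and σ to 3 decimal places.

For Normal(μ,σ), the p-quantile is μ + z_p·σ. Here z_{0.14} = -1.08, z_{0.96} = 1.751.
So -0.33 = μ − 1.08σ and 0.37 = μ + 1.751σ.
Subtracting: σ = (0.37 − -0.33)/(1.751 − (-1.08)) = 0.247.
Then μ = -0.33 − (-1.08)·0.247 = -0.063.

μ = -0.063, σ = 0.247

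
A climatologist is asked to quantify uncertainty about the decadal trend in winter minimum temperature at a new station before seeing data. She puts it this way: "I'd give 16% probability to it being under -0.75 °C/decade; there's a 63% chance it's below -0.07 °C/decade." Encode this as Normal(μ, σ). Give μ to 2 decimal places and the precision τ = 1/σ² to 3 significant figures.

μ = -0.24, τ = 3.8

For Normal(μ,σ), the p-quantile is μ + z_p·σ. Here z_{0.16} = -0.9945, z_{0.63} = 0.3319.
So -0.75 = μ − 0.9945σ and -0.07 = μ + 0.3319σ.
Subtracting: σ = (-0.07 − -0.75)/(0.3319 − (-0.9945)) = 0.51.
Then μ = -0.75 − (-0.9945)·0.51 = -0.24.
Precision τ = 1/σ² = 1/0.5127² = 3.8.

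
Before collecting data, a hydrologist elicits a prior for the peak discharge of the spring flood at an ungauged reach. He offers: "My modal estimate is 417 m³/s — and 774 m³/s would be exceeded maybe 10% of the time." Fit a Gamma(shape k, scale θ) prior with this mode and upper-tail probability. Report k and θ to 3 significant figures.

k ≈ 5.99, θ ≈ 83.6

Gamma(k,θ) with k>1 has mode (k−1)θ, so θ = 417/(k−1).
Need P(X < 774) = 0.9 with θ tied to k this way. Start at k = 2, θ = 417: P(X<774) ≈ 0.554.
Too low — raise k to concentrate. Iterating converges to k ≈ 5.99.
Then θ = 417/(5.99−1) ≈ 83.6.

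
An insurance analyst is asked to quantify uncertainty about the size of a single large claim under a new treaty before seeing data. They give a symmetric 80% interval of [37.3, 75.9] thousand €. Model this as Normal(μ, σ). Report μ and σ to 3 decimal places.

A symmetric 80% interval runs μ ± z·σ with z = 1.282.
Half-width = 19.3, so σ = 19.3/1.282 = 15.060.
μ is the interval midpoint, 56.600.

μ = 56.600, σ = 15.060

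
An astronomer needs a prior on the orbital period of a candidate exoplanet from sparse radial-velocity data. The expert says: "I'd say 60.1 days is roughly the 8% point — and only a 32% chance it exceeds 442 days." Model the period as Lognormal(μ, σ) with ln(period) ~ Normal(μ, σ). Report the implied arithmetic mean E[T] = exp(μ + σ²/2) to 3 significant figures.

E[T] ≈ 474 days

If T ~ Lognormal(μ,σ) then ln T ~ Normal(μ,σ), so the p-quantile of ln T is μ + z_p·σ.
ln(60.1) = 4.096 and ln(442) = 6.091; z_{0.08} = -1.405, z_{0.68} = 0.4677.
σ = (6.091 − 4.096)/(0.4677 − (-1.405)) = 1.065.
μ = 4.096 − (-1.405)·1.065 = 5.593.
E[T] = exp(μ + σ²/2) = exp(5.593 + 0.5676) = 474 days.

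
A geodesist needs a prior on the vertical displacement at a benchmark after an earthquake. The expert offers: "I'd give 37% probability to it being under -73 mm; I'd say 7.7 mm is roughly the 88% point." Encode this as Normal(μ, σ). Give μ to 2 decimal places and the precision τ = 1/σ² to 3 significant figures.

μ = -55.23, τ = 0.000349

The p-quantile of Normal(μ,σ) is μ + z_p·σ, with z_{0.37} = -0.3319 and z_{0.88} = 1.175.
Eliminate σ: μ = (z₂·x₁ − z₁·x₂)/(z₂ − z₁) = (1.175·-73 − (-0.3319)·7.7)/1.507 = -55.23.
Then σ = (x₂ − x₁)/(z₂ − z₁) = (7.7 − -73)/1.507 = 53.56.
Precision τ = 1/σ² = 1/53.56² = 0.000349.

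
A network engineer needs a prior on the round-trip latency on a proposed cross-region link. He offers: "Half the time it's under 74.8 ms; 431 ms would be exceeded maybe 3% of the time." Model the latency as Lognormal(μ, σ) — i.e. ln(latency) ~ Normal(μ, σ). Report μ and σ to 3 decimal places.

If T ~ Lognormal(μ,σ) then ln T ~ Normal(μ,σ), so the p-quantile of ln T is μ + z_p·σ.
ln(74.8) = 4.315 and ln(431) = 6.066; z_{0.5} = 0, z_{0.97} = 1.881.
σ = (6.066 − 4.315)/(1.881 − (0)) = 0.931.
μ = 4.315 − (0)·0.931 = 4.315.

μ ≈ 4.315, σ ≈ 0.931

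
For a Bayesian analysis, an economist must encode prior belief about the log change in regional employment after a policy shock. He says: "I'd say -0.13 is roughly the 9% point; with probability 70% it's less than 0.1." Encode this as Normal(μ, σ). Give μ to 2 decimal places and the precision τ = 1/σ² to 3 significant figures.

μ = 0.04, τ = 65.8

For Normal(μ,σ), the p-quantile is μ + z_p·σ. Here z_{0.09} = -1.341, z_{0.7} = 0.5244.
So -0.13 = μ − 1.341σ and 0.1 = μ + 0.5244σ.
Subtracting: σ = (0.1 − -0.13)/(0.5244 − (-1.341)) = 0.12.
Then μ = -0.13 − (-1.341)·0.12 = 0.04.
Precision τ = 1/σ² = 1/0.1233² = 65.8.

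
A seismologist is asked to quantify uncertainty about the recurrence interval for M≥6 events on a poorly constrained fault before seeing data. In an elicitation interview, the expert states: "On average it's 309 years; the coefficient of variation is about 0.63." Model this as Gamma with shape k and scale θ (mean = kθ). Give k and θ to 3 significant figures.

k ≈ 2.52, θ ≈ 123

For Gamma(k, scale θ): mean = kθ, variance = kθ², so CV = 1/√k.
CV = 0.63, hence k = 1/CV² = 2.52.
Then θ = mean/k = 309/2.52 = 123.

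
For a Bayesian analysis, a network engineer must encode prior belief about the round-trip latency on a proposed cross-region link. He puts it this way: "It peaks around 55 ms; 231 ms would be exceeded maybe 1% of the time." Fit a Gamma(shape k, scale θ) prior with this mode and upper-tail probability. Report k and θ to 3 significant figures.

k ≈ 3, θ ≈ 27.5

Gamma(k,θ) with k>1 has mode (k−1)θ, so θ = 55/(k−1).
Need P(X < 231) = 0.99 with θ tied to k this way. Start at k = 2, θ = 55: P(X<231) ≈ 0.922.
Too low — raise k to concentrate. Iterating converges to k ≈ 3.
Then θ = 55/(3−1) ≈ 27.5.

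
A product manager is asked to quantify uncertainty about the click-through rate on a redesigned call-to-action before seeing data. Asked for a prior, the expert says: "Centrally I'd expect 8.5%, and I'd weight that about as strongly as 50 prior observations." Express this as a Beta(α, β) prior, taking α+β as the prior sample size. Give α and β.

α = 4.25, β = 45.75

Under the effective-sample-size interpretation, Beta(α, β) has prior mean α/(α+β) and prior sample size α+β.
So α+β = 50 and α/(α+β) = 0.085, giving α = 0.085·50 = 4.25 and β = 50 − 4.25 = 45.75.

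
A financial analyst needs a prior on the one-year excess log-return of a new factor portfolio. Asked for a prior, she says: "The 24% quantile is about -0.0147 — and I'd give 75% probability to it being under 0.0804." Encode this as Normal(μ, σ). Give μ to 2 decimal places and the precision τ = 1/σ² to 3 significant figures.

μ = 0.03, τ = 211

For Normal(μ,σ), the p-quantile is μ + z_p·σ. Here z_{0.24} = -0.7063, z_{0.75} = 0.6745.
So -0.0147 = μ − 0.7063σ and 0.0804 = μ + 0.6745σ.
Subtracting: σ = (0.0804 − -0.0147)/(0.6745 − (-0.7063)) = 0.07.
Then μ = -0.0147 − (-0.7063)·0.07 = 0.03.
Precision τ = 1/σ² = 1/0.06887² = 211.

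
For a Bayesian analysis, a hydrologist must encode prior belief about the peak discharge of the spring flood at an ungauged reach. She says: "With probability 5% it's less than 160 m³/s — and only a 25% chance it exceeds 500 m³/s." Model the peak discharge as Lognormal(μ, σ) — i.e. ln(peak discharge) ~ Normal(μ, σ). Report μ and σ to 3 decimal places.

μ ≈ 5.883, σ ≈ 0.491

If T ~ Lognormal(μ,σ) then ln T ~ Normal(μ,σ), so the p-quantile of ln T is μ + z_p·σ.
ln(160) = 5.075 and ln(500) = 6.215; z_{0.05} = -1.645, z_{0.75} = 0.6745.
σ = (6.215 − 5.075)/(0.6745 − (-1.645)) = 0.491.
μ = 5.075 − (-1.645)·0.491 = 5.883.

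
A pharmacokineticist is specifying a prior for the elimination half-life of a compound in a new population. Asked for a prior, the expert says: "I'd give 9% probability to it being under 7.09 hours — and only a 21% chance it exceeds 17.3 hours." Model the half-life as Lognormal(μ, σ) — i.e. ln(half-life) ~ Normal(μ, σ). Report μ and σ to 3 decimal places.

μ ≈ 2.516, σ ≈ 0.415

If T ~ Lognormal(μ,σ) then ln T ~ Normal(μ,σ), so the p-quantile of ln T is μ + z_p·σ.
ln(7.09) = 1.959 and ln(17.3) = 2.851; z_{0.09} = -1.341, z_{0.79} = 0.8064.
σ = (2.851 − 1.959)/(0.8064 − (-1.341)) = 0.415.
μ = 1.959 − (-1.341)·0.415 = 2.516.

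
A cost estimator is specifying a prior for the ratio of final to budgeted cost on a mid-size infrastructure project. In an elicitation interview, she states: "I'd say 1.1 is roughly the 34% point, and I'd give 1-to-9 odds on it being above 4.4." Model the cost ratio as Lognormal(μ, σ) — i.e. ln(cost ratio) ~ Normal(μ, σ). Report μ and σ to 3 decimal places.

If T ~ Lognormal(μ,σ) then ln T ~ Normal(μ,σ), so the p-quantile of ln T is μ + z_p·σ.
ln(1.1) = 0.09531 and ln(4.4) = 1.482; z_{0.34} = -0.4125, z_{0.9} = 1.282.
σ = (1.482 − 0.09531)/(1.282 − (-0.4125)) = 0.818.
μ = 0.09531 − (-0.4125)·0.818 = 0.433.

μ ≈ 0.433, σ ≈ 0.818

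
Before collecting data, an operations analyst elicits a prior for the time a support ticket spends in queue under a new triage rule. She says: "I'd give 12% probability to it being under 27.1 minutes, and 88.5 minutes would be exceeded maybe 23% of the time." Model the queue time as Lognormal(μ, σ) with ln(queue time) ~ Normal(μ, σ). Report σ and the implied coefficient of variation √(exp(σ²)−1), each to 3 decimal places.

If T ~ Lognormal(μ,σ) then ln T ~ Normal(μ,σ), so the p-quantile of ln T is μ + z_p·σ.
ln(27.1) = 3.3 and ln(88.5) = 4.483; z_{0.12} = -1.175, z_{0.77} = 0.7388.
σ = (4.483 − 3.3)/(0.7388 − (-1.175)) = 0.618.
μ = 3.3 − (-1.175)·0.618 = 4.026.
CV = √(exp(σ²)−1) = √(exp(0.3824)−1) = 0.682.

σ ≈ 0.618, CV ≈ 0.682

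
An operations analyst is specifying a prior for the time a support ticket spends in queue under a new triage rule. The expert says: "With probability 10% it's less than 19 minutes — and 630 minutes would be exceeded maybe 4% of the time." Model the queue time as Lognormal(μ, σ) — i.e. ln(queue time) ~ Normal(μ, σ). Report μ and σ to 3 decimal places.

μ ≈ 4.424, σ ≈ 1.155

If T ~ Lognormal(μ,σ) then ln T ~ Normal(μ,σ), so the p-quantile of ln T is μ + z_p·σ.
ln(19) = 2.944 and ln(630) = 6.446; z_{0.1} = -1.282, z_{0.96} = 1.751.
σ = (6.446 − 2.944)/(1.751 − (-1.282)) = 1.155.
μ = 2.944 − (-1.282)·1.155 = 4.424.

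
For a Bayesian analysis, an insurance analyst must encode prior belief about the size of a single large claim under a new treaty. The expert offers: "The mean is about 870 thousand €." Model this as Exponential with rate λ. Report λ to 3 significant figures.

Exponential mean = 1/λ, so λ = 1/870.0 = 0.00115.

λ ≈ 0.00115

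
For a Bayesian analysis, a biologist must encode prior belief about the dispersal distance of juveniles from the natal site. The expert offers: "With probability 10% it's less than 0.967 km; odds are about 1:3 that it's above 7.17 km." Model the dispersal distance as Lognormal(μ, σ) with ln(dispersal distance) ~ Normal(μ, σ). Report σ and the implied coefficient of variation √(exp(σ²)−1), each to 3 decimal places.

If T ~ Lognormal(μ,σ) then ln T ~ Normal(μ,σ), so the p-quantile of ln T is μ + z_p·σ.
ln(0.967) = -0.03356 and ln(7.17) = 1.97; z_{0.1} = -1.282, z_{0.75} = 0.6745.
σ = (1.97 − -0.03356)/(0.6745 − (-1.282)) = 1.024.
μ = -0.03356 − (-1.282)·1.024 = 1.279.
CV = √(exp(σ²)−1) = √(exp(1.0491)−1) = 1.362.

σ ≈ 1.024, CV ≈ 1.362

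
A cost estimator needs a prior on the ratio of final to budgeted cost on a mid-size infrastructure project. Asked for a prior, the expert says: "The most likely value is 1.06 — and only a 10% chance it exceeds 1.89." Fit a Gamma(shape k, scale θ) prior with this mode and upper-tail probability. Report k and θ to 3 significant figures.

k ≈ 6.69, θ ≈ 0.186

Gamma(k,θ) with k>1 has mode (k−1)θ, so θ = 1.06/(k−1).
Need P(X < 1.89) = 0.9 with θ tied to k this way. Start at k = 2, θ = 1.06: P(X<1.89) ≈ 0.532.
Too low — raise k to concentrate. Iterating converges to k ≈ 6.69.
Then θ = 1.06/(6.69−1) ≈ 0.186.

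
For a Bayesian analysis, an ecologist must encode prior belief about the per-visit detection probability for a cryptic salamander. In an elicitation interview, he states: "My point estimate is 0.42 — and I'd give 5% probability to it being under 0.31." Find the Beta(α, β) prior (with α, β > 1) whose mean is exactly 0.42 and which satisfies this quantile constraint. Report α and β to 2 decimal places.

With mean 0.42 fixed, write α = 0.42s, β = 0.58s where s = α+β.
Need P(θ < 0.31) = 0.05 under Beta(0.42s, 0.58s). Normal approximation: (q−m)/√(m(1−m)/s) ≈ z_{0.05} = -1.64, so s ≈ 0.42·0.58·(-1.64)²/(0.31−0.42)² = 54.5.
At s = 54.5: P(θ<0.31) ≈ 0.046. Adjusting to match 0.05 gives s ≈ 51.86.
So α = 0.42·51.86 ≈ 21.78, β = 0.58·51.86 ≈ 30.08.

α ≈ 21.78, β ≈ 30.08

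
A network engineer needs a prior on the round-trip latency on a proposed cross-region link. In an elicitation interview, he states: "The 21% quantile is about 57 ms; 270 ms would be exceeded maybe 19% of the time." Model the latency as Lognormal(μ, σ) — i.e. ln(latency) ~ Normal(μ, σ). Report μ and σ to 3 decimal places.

μ ≈ 4.788, σ ≈ 0.923

If T ~ Lognormal(μ,σ) then ln T ~ Normal(μ,σ), so the p-quantile of ln T is μ + z_p·σ.
ln(57) = 4.043 and ln(270) = 5.598; z_{0.21} = -0.8064, z_{0.81} = 0.8779.
σ = (5.598 − 4.043)/(0.8779 − (-0.8064)) = 0.923.
μ = 4.043 − (-0.8064)·0.923 = 4.788.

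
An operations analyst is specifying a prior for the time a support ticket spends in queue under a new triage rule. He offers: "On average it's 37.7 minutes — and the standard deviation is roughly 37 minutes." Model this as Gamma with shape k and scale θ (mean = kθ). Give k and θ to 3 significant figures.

For Gamma(k, scale θ): mean = kθ, variance = kθ², so CV = 1/√k.
CV = SD/mean = 37/37.7 = 0.9814, hence k = 1/CV² = 1.04.
Then θ = mean/k = 37.7/1.04 = 36.3.

k ≈ 1.04, θ ≈ 36.3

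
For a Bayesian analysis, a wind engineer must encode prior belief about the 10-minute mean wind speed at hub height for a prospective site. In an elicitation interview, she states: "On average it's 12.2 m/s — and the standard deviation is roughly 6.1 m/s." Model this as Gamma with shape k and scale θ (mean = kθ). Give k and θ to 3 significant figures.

For Gamma(k, scale θ): mean = kθ, variance = kθ², so CV = 1/√k.
CV = SD/mean = 6.1/12.2 = 0.5, hence k = 1/CV² = 4.
Then θ = mean/k = 12.2/4 = 3.05.

k ≈ 4, θ ≈ 3.05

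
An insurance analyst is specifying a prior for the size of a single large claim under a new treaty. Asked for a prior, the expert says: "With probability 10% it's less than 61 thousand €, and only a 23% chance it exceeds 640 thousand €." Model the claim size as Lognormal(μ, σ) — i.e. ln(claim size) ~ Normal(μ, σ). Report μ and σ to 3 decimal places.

If T ~ Lognormal(μ,σ) then ln T ~ Normal(μ,σ), so the p-quantile of ln T is μ + z_p·σ.
ln(61) = 4.111 and ln(640) = 6.461; z_{0.1} = -1.282, z_{0.77} = 0.7388.
σ = (6.461 − 4.111)/(0.7388 − (-1.282)) = 1.163.
μ = 4.111 − (-1.282)·1.163 = 5.602.

μ ≈ 5.602, σ ≈ 1.163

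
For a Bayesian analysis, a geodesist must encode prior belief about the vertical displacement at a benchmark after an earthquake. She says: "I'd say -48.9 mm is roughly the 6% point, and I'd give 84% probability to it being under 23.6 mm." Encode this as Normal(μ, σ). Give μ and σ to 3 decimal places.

μ = -4.682, σ = 28.440

For Normal(μ,σ), the p-quantile is μ + z_p·σ. Here z_{0.06} = -1.555, z_{0.84} = 0.9945.
So -48.9 = μ − 1.555σ and 23.6 = μ + 0.9945σ.
Subtracting: σ = (23.6 − -48.9)/(0.9945 − (-1.555)) = 28.440.
Then μ = -48.9 − (-1.555)·28.440 = -4.682.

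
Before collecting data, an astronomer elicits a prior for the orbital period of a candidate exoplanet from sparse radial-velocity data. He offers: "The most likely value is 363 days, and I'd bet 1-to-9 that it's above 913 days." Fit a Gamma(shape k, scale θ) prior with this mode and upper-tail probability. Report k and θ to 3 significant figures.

k ≈ 3.26, θ ≈ 161

Gamma(k,θ) with k>1 has mode (k−1)θ, so θ = 363/(k−1).
Need P(X < 913) = 0.9 with θ tied to k this way. Start at k = 2, θ = 363: P(X<913) ≈ 0.716.
Too low — raise k to concentrate. Iterating converges to k ≈ 3.26.
Then θ = 363/(3.26−1) ≈ 161.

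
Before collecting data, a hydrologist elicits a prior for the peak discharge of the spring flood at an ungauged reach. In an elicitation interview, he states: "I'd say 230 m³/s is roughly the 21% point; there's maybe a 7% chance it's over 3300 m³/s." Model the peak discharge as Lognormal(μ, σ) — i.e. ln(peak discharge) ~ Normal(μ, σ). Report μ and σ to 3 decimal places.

If T ~ Lognormal(μ,σ) then ln T ~ Normal(μ,σ), so the p-quantile of ln T is μ + z_p·σ.
ln(230) = 5.438 and ln(3300) = 8.102; z_{0.21} = -0.8064, z_{0.93} = 1.476.
σ = (8.102 − 5.438)/(1.476 − (-0.8064)) = 1.167.
μ = 5.438 − (-0.8064)·1.167 = 6.379.

μ ≈ 6.379, σ ≈ 1.167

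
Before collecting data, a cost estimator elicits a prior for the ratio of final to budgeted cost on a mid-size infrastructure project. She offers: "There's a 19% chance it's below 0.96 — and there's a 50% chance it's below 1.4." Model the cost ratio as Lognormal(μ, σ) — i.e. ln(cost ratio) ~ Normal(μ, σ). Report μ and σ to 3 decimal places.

μ ≈ 0.336, σ ≈ 0.430

If T ~ Lognormal(μ,σ) then ln T ~ Normal(μ,σ), so the p-quantile of ln T is μ + z_p·σ.
ln(0.96) = -0.04082 and ln(1.4) = 0.3365; z_{0.19} = -0.8779, z_{0.5} = 0.
σ = (0.3365 − -0.04082)/(0 − (-0.8779)) = 0.430.
μ = -0.04082 − (-0.8779)·0.430 = 0.336.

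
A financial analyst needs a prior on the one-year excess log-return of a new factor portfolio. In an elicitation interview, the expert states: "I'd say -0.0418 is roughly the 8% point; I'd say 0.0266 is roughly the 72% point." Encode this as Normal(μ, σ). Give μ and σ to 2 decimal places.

μ = 0.01, σ = 0.03

The p-quantile of Normal(μ,σ) is μ + z_p·σ, with z_{0.08} = -1.405 and z_{0.72} = 0.5828.
Eliminate σ: μ = (z₂·x₁ − z₁·x₂)/(z₂ − z₁) = (0.5828·-0.0418 − (-1.405)·0.0266)/1.988 = 0.01.
Then σ = (x₂ − x₁)/(z₂ − z₁) = (0.0266 − -0.0418)/1.988 = 0.03.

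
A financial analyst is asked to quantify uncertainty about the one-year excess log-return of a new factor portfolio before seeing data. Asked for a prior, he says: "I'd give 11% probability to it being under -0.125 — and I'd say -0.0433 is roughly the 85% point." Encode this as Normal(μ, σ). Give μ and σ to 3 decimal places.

μ = -0.081, σ = 0.036

The p-quantile of Normal(μ,σ) is μ + z_p·σ, with z_{0.11} = -1.227 and z_{0.85} = 1.036.
Eliminate σ: μ = (z₂·x₁ − z₁·x₂)/(z₂ − z₁) = (1.036·-0.125 − (-1.227)·-0.0433)/2.263 = -0.081.
Then σ = (x₂ − x₁)/(z₂ − z₁) = (-0.0433 − -0.125)/2.263 = 0.036.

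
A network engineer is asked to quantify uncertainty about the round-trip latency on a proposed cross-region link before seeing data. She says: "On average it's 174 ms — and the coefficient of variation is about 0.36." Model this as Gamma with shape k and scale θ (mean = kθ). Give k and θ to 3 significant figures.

For Gamma(k, scale θ): mean = kθ, variance = kθ², so CV = 1/√k.
CV = 0.36, hence k = 1/CV² = 7.72.
Then θ = mean/k = 174/7.72 = 22.6.

k ≈ 7.72, θ ≈ 22.6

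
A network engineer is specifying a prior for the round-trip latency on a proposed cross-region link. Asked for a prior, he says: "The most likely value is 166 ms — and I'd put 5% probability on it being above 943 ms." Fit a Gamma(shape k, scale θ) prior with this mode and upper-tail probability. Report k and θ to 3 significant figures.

k ≈ 1.77, θ ≈ 216

Gamma(k,θ) with k>1 has mode (k−1)θ, so θ = 166/(k−1).
Need P(X < 943) = 0.95 with θ tied to k this way. Start at k = 2, θ = 166: P(X<943) ≈ 0.977.
Too high — lower k to spread out. Iterating converges to k ≈ 1.77.
Then θ = 166/(1.77−1) ≈ 216.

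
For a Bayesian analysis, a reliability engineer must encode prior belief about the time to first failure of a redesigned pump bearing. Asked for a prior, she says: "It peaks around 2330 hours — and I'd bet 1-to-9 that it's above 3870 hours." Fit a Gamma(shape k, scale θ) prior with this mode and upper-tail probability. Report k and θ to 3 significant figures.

Gamma(k,θ) with k>1 has mode (k−1)θ, so θ = 2330/(k−1).
Need P(X < 3870) = 0.9 with θ tied to k this way. Start at k = 2, θ = 2330: P(X<3870) ≈ 0.495.
Too low — raise k to concentrate. Iterating converges to k ≈ 8.33.
Then θ = 2330/(8.33−1) ≈ 318.

k ≈ 8.33, θ ≈ 318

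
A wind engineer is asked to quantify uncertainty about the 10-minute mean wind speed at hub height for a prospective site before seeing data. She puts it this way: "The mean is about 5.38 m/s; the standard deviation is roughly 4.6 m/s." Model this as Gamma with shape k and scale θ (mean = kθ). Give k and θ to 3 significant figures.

For Gamma(k, scale θ): mean = kθ, variance = kθ², so CV = 1/√k.
CV = SD/mean = 4.6/5.38 = 0.855, hence k = 1/CV² = 1.37.
Then θ = mean/k = 5.38/1.37 = 3.93.

k ≈ 1.37, θ ≈ 3.93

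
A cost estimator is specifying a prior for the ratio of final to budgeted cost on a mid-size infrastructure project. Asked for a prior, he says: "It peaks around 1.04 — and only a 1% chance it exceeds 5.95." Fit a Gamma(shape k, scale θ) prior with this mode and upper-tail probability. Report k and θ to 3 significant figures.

Gamma(k,θ) with k>1 has mode (k−1)θ, so θ = 1.04/(k−1).
Need P(X < 5.95) = 0.99 with θ tied to k this way. Start at k = 2, θ = 1.04: P(X<5.95) ≈ 0.978.
Too low — raise k to concentrate. Iterating converges to k ≈ 2.24.
Then θ = 1.04/(2.24−1) ≈ 0.841.

k ≈ 2.24, θ ≈ 0.841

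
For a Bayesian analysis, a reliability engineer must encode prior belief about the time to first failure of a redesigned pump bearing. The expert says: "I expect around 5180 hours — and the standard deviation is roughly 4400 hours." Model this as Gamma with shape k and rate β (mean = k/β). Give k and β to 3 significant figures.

For Gamma(k, rate β): mean = k/β, variance = k/β², so CV = 1/√k.
CV = SD/mean = 4400/5180 = 0.8494, hence k = 1/CV² = 1.39.
Then β = k/mean = 1.39/5180 = 0.000268.

k ≈ 1.39, β ≈ 0.000268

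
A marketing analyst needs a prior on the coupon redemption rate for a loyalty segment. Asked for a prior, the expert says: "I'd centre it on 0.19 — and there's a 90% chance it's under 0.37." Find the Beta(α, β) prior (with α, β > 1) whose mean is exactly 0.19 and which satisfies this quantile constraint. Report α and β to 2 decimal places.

With mean 0.19 fixed, write α = 0.19s, β = 0.81s where s = α+β.
Need P(θ < 0.37) = 0.9 under Beta(0.19s, 0.81s). Normal approximation: (q−m)/√(m(1−m)/s) ≈ z_{0.9} = 1.28, so s ≈ 0.19·0.81·(1.28)²/(0.37−0.19)² = 7.8.
At s = 7.8: P(θ<0.37) ≈ 0.893. Adjusting to match 0.9 gives s ≈ 8.43.
So α = 0.19·8.43 ≈ 1.60, β = 0.81·8.43 ≈ 6.83.

α ≈ 1.60, β ≈ 6.83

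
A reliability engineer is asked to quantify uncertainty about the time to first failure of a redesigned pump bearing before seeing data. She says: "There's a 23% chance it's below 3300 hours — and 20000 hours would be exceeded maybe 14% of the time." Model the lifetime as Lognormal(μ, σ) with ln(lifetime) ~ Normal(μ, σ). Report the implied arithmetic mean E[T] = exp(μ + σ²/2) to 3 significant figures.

E[T] ≈ 11200 hours

If T ~ Lognormal(μ,σ) then ln T ~ Normal(μ,σ), so the p-quantile of ln T is μ + z_p·σ.
ln(3300) = 8.102 and ln(20000) = 9.903; z_{0.23} = -0.7388, z_{0.86} = 1.08.
σ = (9.903 − 8.102)/(1.08 − (-0.7388)) = 0.990.
μ = 8.102 − (-0.7388)·0.990 = 8.833.
E[T] = exp(μ + σ²/2) = exp(8.833 + 0.4905) = 11200 hours.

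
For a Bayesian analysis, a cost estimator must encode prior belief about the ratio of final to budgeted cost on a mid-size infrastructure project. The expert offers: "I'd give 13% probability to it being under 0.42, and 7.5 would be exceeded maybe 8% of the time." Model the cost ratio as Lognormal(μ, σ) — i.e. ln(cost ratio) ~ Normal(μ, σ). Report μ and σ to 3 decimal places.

If T ~ Lognormal(μ,σ) then ln T ~ Normal(μ,σ), so the p-quantile of ln T is μ + z_p·σ.
ln(0.42) = -0.8675 and ln(7.5) = 2.015; z_{0.13} = -1.126, z_{0.92} = 1.405.
σ = (2.015 − -0.8675)/(1.405 − (-1.126)) = 1.139.
μ = -0.8675 − (-1.126)·1.139 = 0.415.

μ ≈ 0.415, σ ≈ 1.139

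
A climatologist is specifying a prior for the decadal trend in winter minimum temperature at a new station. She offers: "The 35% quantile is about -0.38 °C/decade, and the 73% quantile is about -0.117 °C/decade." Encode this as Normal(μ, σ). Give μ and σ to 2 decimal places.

μ = -0.28, σ = 0.26

For Normal(μ,σ), the p-quantile is μ + z_p·σ. Here z_{0.35} = -0.3853, z_{0.73} = 0.6128.
So -0.38 = μ − 0.3853σ and -0.117 = μ + 0.6128σ.
Subtracting: σ = (-0.117 − -0.38)/(0.6128 − (-0.3853)) = 0.26.
Then μ = -0.38 − (-0.3853)·0.26 = -0.28.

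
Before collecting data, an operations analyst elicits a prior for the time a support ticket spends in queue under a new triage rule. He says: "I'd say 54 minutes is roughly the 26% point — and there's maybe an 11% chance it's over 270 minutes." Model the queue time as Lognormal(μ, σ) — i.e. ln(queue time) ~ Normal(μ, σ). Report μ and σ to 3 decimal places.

If T ~ Lognormal(μ,σ) then ln T ~ Normal(μ,σ), so the p-quantile of ln T is μ + z_p·σ.
ln(54) = 3.989 and ln(270) = 5.598; z_{0.26} = -0.6433, z_{0.89} = 1.227.
σ = (5.598 − 3.989)/(1.227 − (-0.6433)) = 0.861.
μ = 3.989 − (-0.6433)·0.861 = 4.543.

μ ≈ 4.543, σ ≈ 0.861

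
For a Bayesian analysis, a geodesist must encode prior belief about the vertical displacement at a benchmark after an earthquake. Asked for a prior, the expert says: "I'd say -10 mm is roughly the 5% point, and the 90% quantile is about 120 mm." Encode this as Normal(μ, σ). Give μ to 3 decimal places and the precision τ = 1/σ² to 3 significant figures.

μ = 63.070, τ = 0.000507

For Normal(μ,σ), the p-quantile is μ + z_p·σ. Here z_{0.05} = -1.645, z_{0.9} = 1.282.
So -10 = μ − 1.645σ and 120 = μ + 1.282σ.
Subtracting: σ = (120 − -10)/(1.282 − (-1.645)) = 44.423.
Then μ = -10 − (-1.645)·44.423 = 63.070.
Precision τ = 1/σ² = 1/44.42² = 0.000507.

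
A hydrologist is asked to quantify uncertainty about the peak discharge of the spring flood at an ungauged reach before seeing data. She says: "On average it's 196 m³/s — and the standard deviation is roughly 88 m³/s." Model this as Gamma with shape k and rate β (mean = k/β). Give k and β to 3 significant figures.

For Gamma(k, rate β): mean = k/β, variance = k/β², so CV = 1/√k.
CV = SD/mean = 88/196 = 0.449, hence k = 1/CV² = 4.96.
Then β = k/mean = 4.96/196 = 0.0253.

k ≈ 4.96, β ≈ 0.0253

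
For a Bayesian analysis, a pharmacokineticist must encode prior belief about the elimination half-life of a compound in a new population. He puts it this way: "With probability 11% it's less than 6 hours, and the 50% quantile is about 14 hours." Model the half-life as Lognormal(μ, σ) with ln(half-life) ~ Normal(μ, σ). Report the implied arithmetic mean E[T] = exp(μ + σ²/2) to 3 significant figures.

E[T] ≈ 17.8 hours

If T ~ Lognormal(μ,σ) then ln T ~ Normal(μ,σ), so the p-quantile of ln T is μ + z_p·σ.
ln(6) = 1.792 and ln(14) = 2.639; z_{0.11} = -1.227, z_{0.5} = 0.
σ = (2.639 − 1.792)/(0 − (-1.227)) = 0.691.
μ = 1.792 − (-1.227)·0.691 = 2.639.
E[T] = exp(μ + σ²/2) = exp(2.639 + 0.2386) = 17.8 hours.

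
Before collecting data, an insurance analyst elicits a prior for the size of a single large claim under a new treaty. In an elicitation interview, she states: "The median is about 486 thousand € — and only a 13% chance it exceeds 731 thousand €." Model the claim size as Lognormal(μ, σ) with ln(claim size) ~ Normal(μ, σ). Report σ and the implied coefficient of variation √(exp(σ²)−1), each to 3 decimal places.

If T ~ Lognormal(μ,σ) then ln T ~ Normal(μ,σ), so the p-quantile of ln T is μ + z_p·σ.
ln(486) = 6.186 and ln(731) = 6.594; z_{0.5} = 0, z_{0.87} = 1.126.
σ = (6.594 − 6.186)/(1.126 − (0)) = 0.362.
μ = 6.186 − (0)·0.362 = 6.186.
CV = √(exp(σ²)−1) = √(exp(0.1313)−1) = 0.375.

σ ≈ 0.362, CV ≈ 0.375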